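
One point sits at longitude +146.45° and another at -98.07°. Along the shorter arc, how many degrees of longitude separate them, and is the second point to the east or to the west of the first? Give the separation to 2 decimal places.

115.48° east

Raw difference: -98.07 − 146.45 = -244.52°.
Normalise into (−180°, 180°]: -244.52° + 360° = 115.48°.
Positive ⇒ the second point lies to the east; separation 115.48°.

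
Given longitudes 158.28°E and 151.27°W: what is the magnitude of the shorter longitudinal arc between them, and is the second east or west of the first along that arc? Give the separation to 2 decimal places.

50.45° east

Raw difference: -151.27 − 158.28 = -309.55°.
Normalise into (−180°, 180°]: -309.55° + 360° = 50.45°.
Positive ⇒ the second point lies to the east; separation 50.45°.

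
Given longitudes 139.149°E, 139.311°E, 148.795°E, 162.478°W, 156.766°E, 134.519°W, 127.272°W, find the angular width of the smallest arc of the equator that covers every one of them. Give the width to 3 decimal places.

93.579°

Sort the longitudes: -162.478°, -134.519°, -127.272°, +139.149°, +139.311°, +148.795°, +156.766°.
Eastward gaps between consecutive values (wrapping around): 27.959°, 7.247°, 266.421°, 0.162°, 9.484°, 7.971°, 40.756°.
Largest gap = 266.421° ⇒ minimal covering band is its complement: 360° − 266.421° = 93.579°.
Band runs from +139.149° eastward to -127.272°, crossing the antimeridian.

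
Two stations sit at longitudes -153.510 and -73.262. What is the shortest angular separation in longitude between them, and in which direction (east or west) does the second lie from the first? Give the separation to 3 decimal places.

80.248° east

Raw difference: -73.262 − -153.510 = 80.248°.
Normalise into (−180°, 180°]: 80.248° stays 80.248°.
Positive ⇒ the second point lies to the east; separation 80.248°.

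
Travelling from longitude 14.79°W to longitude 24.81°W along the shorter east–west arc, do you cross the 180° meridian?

No

Signed shortest Δλ = ((-24.81 − -14.79 + 180) mod 360) − 180 = -10.02°.
Going west by 10.02° from -14.79° reaches -24.81° without touching 180°.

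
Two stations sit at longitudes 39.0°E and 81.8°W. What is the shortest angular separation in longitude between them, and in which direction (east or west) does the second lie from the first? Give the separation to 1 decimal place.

Raw difference: -81.8 − 39.0 = -120.8°.
Normalise into (−180°, 180°]: -120.8° stays -120.8°.
Negative ⇒ the second point lies to the west; separation 120.8°.

120.8° west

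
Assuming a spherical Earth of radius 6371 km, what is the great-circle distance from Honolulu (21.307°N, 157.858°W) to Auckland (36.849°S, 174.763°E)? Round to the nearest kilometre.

Δλ = 174.763 − -157.858 = 332.621°; wrapped into (−180°, 180°]: -27.379°.
Δφ = -36.849 − 21.307 = -58.156°.
a = sin²(Δφ/2) + cos φ₁ · cos φ₂ · sin²(Δλ/2) = 0.277951.
c = 2·atan2(√a, √(1−a)) = 1.11063 rad → d = 6371·c ≈ 7075.82 km.

7076 km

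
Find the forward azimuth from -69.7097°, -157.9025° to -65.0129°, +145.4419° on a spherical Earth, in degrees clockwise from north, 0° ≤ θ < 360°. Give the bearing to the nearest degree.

Δλ = 145.4419 − -157.9025 = 303.3444°; wrapped into (−180°, 180°]: -56.6556°.
θ = atan2( sin Δλ · cos φ₂ , cos φ₁ · sin φ₂ − sin φ₁ · cos φ₂ · cos Δλ )
  = atan2(-0.35288, -0.09654) = -105.300° → normalised to [0°, 360°): 254.700°.

255°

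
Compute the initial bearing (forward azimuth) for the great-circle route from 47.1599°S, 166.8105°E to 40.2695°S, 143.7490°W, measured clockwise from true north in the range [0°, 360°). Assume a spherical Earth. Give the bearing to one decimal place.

97.4°

Δλ = -143.7490 − 166.8105 = -310.5595°; wrapped into (−180°, 180°]: 49.4405°.
θ = atan2( sin Δλ · cos φ₂ , cos φ₁ · sin φ₂ − sin φ₁ · cos φ₂ · cos Δλ )
  = atan2(0.57968, -0.07572) = 97.442° → normalised to [0°, 360°): 97.442°.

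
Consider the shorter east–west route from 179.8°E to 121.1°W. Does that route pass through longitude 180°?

Yes

Naïve |-121.1 − 179.8| = 300.9° > 180°, so the shorter arc goes the other way round — across 180°.
Signed shortest Δλ = ((-121.1 − 179.8 + 180) mod 360) − 180 = 59.1°.
Going east by 59.1° from +179.8° passes through 180° before reaching -121.1°.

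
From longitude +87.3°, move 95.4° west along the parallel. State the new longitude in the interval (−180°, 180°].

-8.1°

Start at +87.3°; shift −95.4° → -8.1°.
-8.1° already lies in (−180°, 180°].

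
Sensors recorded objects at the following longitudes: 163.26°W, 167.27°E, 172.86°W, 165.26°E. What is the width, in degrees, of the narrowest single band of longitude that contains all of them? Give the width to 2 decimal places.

31.48°

Sort the longitudes: -172.86°, -163.26°, +165.26°, +167.27°.
Eastward gaps between consecutive values (wrapping around): 9.60°, 328.52°, 2.01°, 19.87°.
Largest gap = 328.52° ⇒ minimal covering band is its complement: 360° − 328.52° = 31.48°.
Band runs from +165.26° eastward to -163.26°, crossing the antimeridian.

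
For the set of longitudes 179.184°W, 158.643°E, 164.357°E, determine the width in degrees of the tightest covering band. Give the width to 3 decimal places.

Sort the longitudes: -179.184°, +158.643°, +164.357°.
Eastward gaps between consecutive values (wrapping around): 337.827°, 5.714°, 16.459°.
Largest gap = 337.827° ⇒ minimal covering band is its complement: 360° − 337.827° = 22.173°.
Band runs from +158.643° eastward to -179.184°, crossing the antimeridian.

22.173°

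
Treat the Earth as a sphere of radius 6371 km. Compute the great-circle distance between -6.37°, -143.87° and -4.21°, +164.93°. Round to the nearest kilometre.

5672 km

Δλ = 164.93 − -143.87 = 308.80°; wrapped into (−180°, 180°]: -51.20°.
Δφ = -4.21 − -6.37 = 2.16°.
a = sin²(Δφ/2) + cos φ₁ · cos φ₂ · sin²(Δλ/2) = 0.185400.
c = 2·atan2(√a, √(1−a)) = 0.89027 rad → d = 6371·c ≈ 5671.93 km.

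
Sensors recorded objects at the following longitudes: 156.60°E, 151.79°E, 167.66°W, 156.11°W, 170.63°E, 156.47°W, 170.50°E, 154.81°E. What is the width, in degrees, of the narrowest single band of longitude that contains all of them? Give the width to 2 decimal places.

52.10°

Sort the longitudes: -167.66°, -156.47°, -156.11°, +151.79°, +154.81°, +156.60°, +170.50°, +170.63°.
Eastward gaps between consecutive values (wrapping around): 11.19°, 0.36°, 307.90°, 3.02°, 1.79°, 13.90°, 0.13°, 21.71°.
Largest gap = 307.90° ⇒ minimal covering band is its complement: 360° − 307.90° = 52.10°.
Band runs from +151.79° eastward to -156.11°, crossing the antimeridian.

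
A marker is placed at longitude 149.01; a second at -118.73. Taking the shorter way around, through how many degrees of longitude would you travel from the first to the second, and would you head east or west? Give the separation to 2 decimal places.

92.26° east

Raw difference: -118.73 − 149.01 = -267.74°.
Normalise into (−180°, 180°]: -267.74° + 360° = 92.26°.
Positive ⇒ the second point lies to the east; separation 92.26°.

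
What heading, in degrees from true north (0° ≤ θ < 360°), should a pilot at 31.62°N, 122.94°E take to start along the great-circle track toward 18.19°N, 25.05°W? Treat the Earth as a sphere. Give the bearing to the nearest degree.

324°

Δλ = -25.05 − 122.94 = -147.99°.
θ = atan2( sin Δλ · cos φ₂ , cos φ₁ · sin φ₂ − sin φ₁ · cos φ₂ · cos Δλ )
  = atan2(-0.50358, 0.68818) = -36.195° → normalised to [0°, 360°): 323.805°.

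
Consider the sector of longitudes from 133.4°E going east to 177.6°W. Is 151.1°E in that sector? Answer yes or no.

Band width going east from +133.4° to -177.6°: ((-177.6 − 133.4) mod 360) = 49.0°.
Offset of +151.1° east of the west edge: ((151.1 − 133.4) mod 360) = 17.7°.
17.7° ≤ 49.0° ⇒ inside.

Yes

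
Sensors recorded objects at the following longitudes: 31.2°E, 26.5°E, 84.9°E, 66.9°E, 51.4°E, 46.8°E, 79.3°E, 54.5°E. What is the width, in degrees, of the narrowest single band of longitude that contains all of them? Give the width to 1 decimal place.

Sort the longitudes: +26.5°, +31.2°, +46.8°, +51.4°, +54.5°, +66.9°, +79.3°, +84.9°.
Eastward gaps between consecutive values (wrapping around): 4.7°, 15.6°, 4.6°, 3.1°, 12.4°, 12.4°, 5.6°, 301.6°.
Largest gap = 301.6° ⇒ minimal covering band is its complement: 360° − 301.6° = 58.4°.
Band runs from +26.5° eastward to +84.9°.

58.4°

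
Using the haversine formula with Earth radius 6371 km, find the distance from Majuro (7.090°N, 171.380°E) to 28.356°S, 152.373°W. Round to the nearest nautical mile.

Δλ = -152.373 − 171.380 = -323.753°; wrapped into (−180°, 180°]: 36.247°.
Δφ = -28.356 − 7.090 = -35.446°.
a = sin²(Δφ/2) + cos φ₁ · cos φ₂ · sin²(Δλ/2) = 0.177170.
c = 2·atan2(√a, √(1−a)) = 0.86891 rad → d = 6371·c ≈ 5535.81 km ≈ 2989.10 nmi.

2989 nmi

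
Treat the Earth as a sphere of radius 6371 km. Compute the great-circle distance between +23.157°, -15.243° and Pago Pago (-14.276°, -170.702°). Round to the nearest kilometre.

Δλ = -170.702 − -15.243 = -155.459°.
Δφ = -14.276 − 23.157 = -37.433°.
a = sin²(Δφ/2) + cos φ₁ · cos φ₂ · sin²(Δλ/2) = 0.953759.
c = 2·atan2(√a, √(1−a)) = 2.70813 rad → d = 6371·c ≈ 17253.52 km.

17254 km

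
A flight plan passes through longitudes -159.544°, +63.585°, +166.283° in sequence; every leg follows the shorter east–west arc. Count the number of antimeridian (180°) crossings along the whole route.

1

Leg 1: -159.544° → +63.585°, shortest Δλ = -136.871° (west) — crosses 180°.
Leg 2: +63.585° → +166.283°, shortest Δλ = 102.698° (east) — does not cross 180°.
Total crossings: 1.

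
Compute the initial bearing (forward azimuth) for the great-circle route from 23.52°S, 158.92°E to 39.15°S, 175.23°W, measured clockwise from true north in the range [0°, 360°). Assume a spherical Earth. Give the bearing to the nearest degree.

132°

Δλ = -175.23 − 158.92 = -334.15°; wrapped into (−180°, 180°]: 25.85°.
θ = atan2( sin Δλ · cos φ₂ , cos φ₁ · sin φ₂ − sin φ₁ · cos φ₂ · cos Δλ )
  = atan2(0.33813, -0.30039) = 131.618° → normalised to [0°, 360°): 131.618°.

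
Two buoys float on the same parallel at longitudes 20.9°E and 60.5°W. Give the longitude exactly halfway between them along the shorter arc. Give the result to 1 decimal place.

19.8°W

Signed shortest Δλ from +20.9° to -60.5° is -81.4°.
Midpoint longitude = +20.9° + (-81.4°)/2 = +20.9° − 40.7° = -19.8°.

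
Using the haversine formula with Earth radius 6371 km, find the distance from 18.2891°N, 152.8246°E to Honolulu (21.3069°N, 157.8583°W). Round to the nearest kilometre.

5150 km

Δλ = -157.8583 − 152.8246 = -310.6829°; wrapped into (−180°, 180°]: 49.3171°.
Δφ = 21.3069 − 18.2891 = 3.0178°.
a = sin²(Δφ/2) + cos φ₁ · cos φ₂ · sin²(Δλ/2) = 0.154668.
c = 2·atan2(√a, √(1−a)) = 0.80839 rad → d = 6371·c ≈ 5150.25 km.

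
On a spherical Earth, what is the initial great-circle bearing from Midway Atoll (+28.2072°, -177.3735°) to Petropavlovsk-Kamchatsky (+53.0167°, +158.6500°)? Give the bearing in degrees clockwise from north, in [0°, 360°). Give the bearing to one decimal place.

Δλ = 158.6500 − -177.3735 = 336.0235°; wrapped into (−180°, 180°]: -23.9765°.
θ = atan2( sin Δλ · cos φ₂ , cos φ₁ · sin φ₂ − sin φ₁ · cos φ₂ · cos Δλ )
  = atan2(-0.24446, 0.44414) = -28.829° → normalised to [0°, 360°): 331.171°.

331.2°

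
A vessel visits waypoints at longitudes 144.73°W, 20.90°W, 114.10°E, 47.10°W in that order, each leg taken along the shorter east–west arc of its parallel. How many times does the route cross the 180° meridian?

Leg 1: -144.73° → -20.90°, shortest Δλ = 123.83° (east) — does not cross 180°.
Leg 2: -20.90° → +114.10°, shortest Δλ = 135.0° (east) — does not cross 180°.
Leg 3: +114.10° → -47.10°, shortest Δλ = -161.2° (west) — does not cross 180°.
Total crossings: 0.

0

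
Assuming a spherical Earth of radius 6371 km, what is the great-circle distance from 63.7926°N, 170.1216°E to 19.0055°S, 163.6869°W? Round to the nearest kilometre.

Δλ = -163.6869 − 170.1216 = -333.8085°; wrapped into (−180°, 180°]: 26.1915°.
Δφ = -19.0055 − 63.7926 = -82.7981°.
a = sin²(Δφ/2) + cos φ₁ · cos φ₂ · sin²(Δλ/2) = 0.458753.
c = 2·atan2(√a, √(1−a)) = 1.48821 rad → d = 6371·c ≈ 9481.38 km.

9481 km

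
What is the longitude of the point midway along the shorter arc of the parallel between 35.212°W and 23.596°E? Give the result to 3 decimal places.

Signed shortest Δλ from -35.212° to +23.596° is +58.808°.
Midpoint longitude = -35.212° + (+58.808°)/2 = -35.212° + 29.404° = -5.808°.

5.808°W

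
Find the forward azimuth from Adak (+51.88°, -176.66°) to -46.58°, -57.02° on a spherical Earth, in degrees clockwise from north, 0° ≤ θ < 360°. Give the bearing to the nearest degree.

107°

Δλ = -57.02 − -176.66 = 119.64°.
θ = atan2( sin Δλ · cos φ₂ , cos φ₁ · sin φ₂ − sin φ₁ · cos φ₂ · cos Δλ )
  = atan2(0.59740, -0.18095) = 106.851° → normalised to [0°, 360°): 106.851°.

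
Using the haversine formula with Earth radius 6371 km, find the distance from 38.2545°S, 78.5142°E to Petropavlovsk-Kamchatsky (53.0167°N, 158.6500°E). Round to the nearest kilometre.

Δλ = 158.6500 − 78.5142 = 80.1358°.
Δφ = 53.0167 − -38.2545 = 91.2712°.
a = sin²(Δφ/2) + cos φ₁ · cos φ₂ · sin²(Δλ/2) = 0.706830.
c = 2·atan2(√a, √(1−a)) = 1.99727 rad → d = 6371·c ≈ 12724.58 km.

12725 km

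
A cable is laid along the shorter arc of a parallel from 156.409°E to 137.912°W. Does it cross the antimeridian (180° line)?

Yes

Naïve |-137.912 − 156.409| = 294.321° > 180°, so the shorter arc goes the other way round — across 180°.
Signed shortest Δλ = ((-137.912 − 156.409 + 180) mod 360) − 180 = 65.679°.
Going east by 65.679° from +156.409° passes through 180° before reaching -137.912°.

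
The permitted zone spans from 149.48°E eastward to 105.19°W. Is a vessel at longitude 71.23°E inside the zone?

No

Band width going east from +149.48° to -105.19°: ((-105.19 − 149.48) mod 360) = 105.33°.
Offset of +71.23° east of the west edge: ((71.23 − 149.48) mod 360) = 281.75°.
281.75° > 105.33° ⇒ outside.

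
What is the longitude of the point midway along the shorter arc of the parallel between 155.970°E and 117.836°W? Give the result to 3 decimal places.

Signed shortest Δλ from +155.970° to -117.836° is +86.194°.
Midpoint longitude = +155.970° + (+86.194°)/2 = +155.970° + 43.097° = +199.067°.
Normalise into (−180°, 180°]: -160.933°.
(The naïve average (+155.970 + -117.836)/2 = 19.067° is on the wrong side of the globe.)

160.933°W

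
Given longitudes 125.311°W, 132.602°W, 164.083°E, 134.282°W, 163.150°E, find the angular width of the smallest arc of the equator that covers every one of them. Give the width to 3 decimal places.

71.539°

Sort the longitudes: -134.282°, -132.602°, -125.311°, +163.150°, +164.083°.
Eastward gaps between consecutive values (wrapping around): 1.680°, 7.291°, 288.461°, 0.933°, 61.635°.
Largest gap = 288.461° ⇒ minimal covering band is its complement: 360° − 288.461° = 71.539°.
Band runs from +163.150° eastward to -125.311°, crossing the antimeridian.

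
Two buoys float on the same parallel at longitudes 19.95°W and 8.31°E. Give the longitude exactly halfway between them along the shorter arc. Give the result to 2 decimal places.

Signed shortest Δλ from -19.95° to +8.31° is +28.26°.
Midpoint longitude = -19.95° + (+28.26°)/2 = -19.95° + 14.13° = -5.82°.

5.82°W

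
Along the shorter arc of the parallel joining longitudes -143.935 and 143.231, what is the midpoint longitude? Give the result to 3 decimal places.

Signed shortest Δλ from -143.935° to +143.231° is -72.834°.
Midpoint longitude = -143.935° + (-72.834°)/2 = -143.935° − 36.417° = -180.352°.
Normalise into (−180°, 180°]: +179.648°.
(The naïve average (-143.935 + +143.231)/2 = -0.352° is on the wrong side of the globe.)

+179.648°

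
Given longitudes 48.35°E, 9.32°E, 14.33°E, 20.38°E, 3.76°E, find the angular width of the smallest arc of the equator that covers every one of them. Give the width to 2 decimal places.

Sort the longitudes: +3.76°, +9.32°, +14.33°, +20.38°, +48.35°.
Eastward gaps between consecutive values (wrapping around): 5.56°, 5.01°, 6.05°, 27.97°, 315.41°.
Largest gap = 315.41° ⇒ minimal covering band is its complement: 360° − 315.41° = 44.59°.
Band runs from +3.76° eastward to +48.35°.

44.59°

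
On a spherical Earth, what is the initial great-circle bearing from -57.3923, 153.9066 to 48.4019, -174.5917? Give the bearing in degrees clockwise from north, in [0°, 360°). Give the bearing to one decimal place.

21.5°

Δλ = -174.5917 − 153.9066 = -328.4983°; wrapped into (−180°, 180°]: 31.5017°.
θ = atan2( sin Δλ · cos φ₂ , cos φ₁ · sin φ₂ − sin φ₁ · cos φ₂ · cos Δλ )
  = atan2(0.34690, 0.87982) = 21.519° → normalised to [0°, 360°): 21.519°.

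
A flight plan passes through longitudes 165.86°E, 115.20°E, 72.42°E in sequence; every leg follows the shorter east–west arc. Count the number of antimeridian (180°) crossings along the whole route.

Leg 1: +165.86° → +115.20°, shortest Δλ = -50.66° (west) — does not cross 180°.
Leg 2: +115.20° → +72.42°, shortest Δλ = -42.78° (west) — does not cross 180°.
Total crossings: 0.

0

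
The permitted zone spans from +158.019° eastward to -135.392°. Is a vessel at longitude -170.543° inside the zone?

Band width going east from +158.019° to -135.392°: ((-135.392 − 158.019) mod 360) = 66.589°.
Offset of -170.543° east of the west edge: ((-170.543 − 158.019) mod 360) = 31.438°.
31.438° ≤ 66.589° ⇒ inside.

Yes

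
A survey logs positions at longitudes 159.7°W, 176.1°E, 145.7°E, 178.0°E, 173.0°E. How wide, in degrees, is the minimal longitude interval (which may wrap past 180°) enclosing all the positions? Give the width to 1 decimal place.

54.6°

Sort the longitudes: -159.7°, +145.7°, +173.0°, +176.1°, +178.0°.
Eastward gaps between consecutive values (wrapping around): 305.4°, 27.3°, 3.1°, 1.9°, 22.3°.
Largest gap = 305.4° ⇒ minimal covering band is its complement: 360° − 305.4° = 54.6°.
Band runs from +145.7° eastward to -159.7°, crossing the antimeridian.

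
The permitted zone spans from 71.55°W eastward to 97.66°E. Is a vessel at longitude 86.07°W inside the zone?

Band width going east from -71.55° to +97.66°: ((97.66 − -71.55) mod 360) = 169.21°.
Offset of -86.07° east of the west edge: ((-86.07 − -71.55) mod 360) = 345.48°.
345.48° > 169.21° ⇒ outside.

No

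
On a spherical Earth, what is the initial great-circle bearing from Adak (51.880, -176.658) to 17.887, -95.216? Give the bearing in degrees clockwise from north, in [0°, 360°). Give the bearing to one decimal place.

85.3°

Δλ = -95.216 − -176.658 = 81.442°.
θ = atan2( sin Δλ · cos φ₂ , cos φ₁ · sin φ₂ − sin φ₁ · cos φ₂ · cos Δλ )
  = atan2(0.94107, 0.07819) = 85.251° → normalised to [0°, 360°): 85.251°.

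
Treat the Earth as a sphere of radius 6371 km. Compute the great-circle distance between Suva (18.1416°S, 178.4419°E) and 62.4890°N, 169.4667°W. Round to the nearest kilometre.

Δλ = -169.4667 − 178.4419 = -347.9086°; wrapped into (−180°, 180°]: 12.0914°.
Δφ = 62.4890 − -18.1416 = 80.6306°.
a = sin²(Δφ/2) + cos φ₁ · cos φ₂ · sin²(Δλ/2) = 0.423470.
c = 2·atan2(√a, √(1−a)) = 1.41713 rad → d = 6371·c ≈ 9028.55 km.

9029 km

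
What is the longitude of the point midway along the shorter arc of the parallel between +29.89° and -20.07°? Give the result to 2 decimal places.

Signed shortest Δλ from +29.89° to -20.07° is -49.96°.
Midpoint longitude = +29.89° + (-49.96°)/2 = +29.89° − 24.98° = +4.91°.

+4.91°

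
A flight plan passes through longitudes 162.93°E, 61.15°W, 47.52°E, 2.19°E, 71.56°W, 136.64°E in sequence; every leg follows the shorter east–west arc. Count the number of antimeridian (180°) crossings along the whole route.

2

Leg 1: +162.93° → -61.15°, shortest Δλ = 135.92° (east) — crosses 180°.
Leg 2: -61.15° → +47.52°, shortest Δλ = 108.67° (east) — does not cross 180°.
Leg 3: +47.52° → +2.19°, shortest Δλ = -45.33° (west) — does not cross 180°.
Leg 4: +2.19° → -71.56°, shortest Δλ = -73.75° (west) — does not cross 180°.
Leg 5: -71.56° → +136.64°, shortest Δλ = -151.8° (west) — crosses 180°.
Total crossings: 2.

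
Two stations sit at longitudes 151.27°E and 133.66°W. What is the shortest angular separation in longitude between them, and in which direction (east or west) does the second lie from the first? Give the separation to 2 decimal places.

Raw difference: -133.66 − 151.27 = -284.93°.
Normalise into (−180°, 180°]: -284.93° + 360° = 75.07°.
Positive ⇒ the second point lies to the east; separation 75.07°.

75.07° east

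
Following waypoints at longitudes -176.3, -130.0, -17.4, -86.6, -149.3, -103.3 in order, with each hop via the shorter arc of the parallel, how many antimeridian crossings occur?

Leg 1: -176.3° → -130.0°, shortest Δλ = 46.3° (east) — does not cross 180°.
Leg 2: -130.0° → -17.4°, shortest Δλ = 112.6° (east) — does not cross 180°.
Leg 3: -17.4° → -86.6°, shortest Δλ = -69.2° (west) — does not cross 180°.
Leg 4: -86.6° → -149.3°, shortest Δλ = -62.7° (west) — does not cross 180°.
Leg 5: -149.3° → -103.3°, shortest Δλ = 46.0° (east) — does not cross 180°.
Total crossings: 0.

0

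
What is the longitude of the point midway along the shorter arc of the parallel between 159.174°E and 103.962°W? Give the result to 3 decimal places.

Signed shortest Δλ from +159.174° to -103.962° is +96.864°.
Midpoint longitude = +159.174° + (+96.864°)/2 = +159.174° + 48.432° = +207.606°.
Normalise into (−180°, 180°]: -152.394°.
(The naïve average (+159.174 + -103.962)/2 = 27.606° is on the wrong side of the globe.)

152.394°W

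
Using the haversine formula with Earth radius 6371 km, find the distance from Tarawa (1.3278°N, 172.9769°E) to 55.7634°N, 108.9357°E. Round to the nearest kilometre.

Δλ = 108.9357 − 172.9769 = -64.0412°.
Δφ = 55.7634 − 1.3278 = 54.4356°.
a = sin²(Δφ/2) + cos φ₁ · cos φ₂ · sin²(Δλ/2) = 0.367320.
c = 2·atan2(√a, √(1−a)) = 1.30222 rad → d = 6371·c ≈ 8296.44 km.

8296 km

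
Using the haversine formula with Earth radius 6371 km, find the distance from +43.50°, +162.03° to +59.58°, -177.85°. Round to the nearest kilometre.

Δλ = -177.85 − 162.03 = -339.88°; wrapped into (−180°, 180°]: 20.12°.
Δφ = 59.58 − 43.50 = 16.08°.
a = sin²(Δφ/2) + cos φ₁ · cos φ₂ · sin²(Δλ/2) = 0.030769.
c = 2·atan2(√a, √(1−a)) = 0.35265 rad → d = 6371·c ≈ 2246.71 km.

2247 km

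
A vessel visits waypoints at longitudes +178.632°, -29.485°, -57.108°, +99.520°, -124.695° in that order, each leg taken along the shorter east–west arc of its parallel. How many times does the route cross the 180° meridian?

2

Leg 1: +178.632° → -29.485°, shortest Δλ = 151.883° (east) — crosses 180°.
Leg 2: -29.485° → -57.108°, shortest Δλ = -27.623° (west) — does not cross 180°.
Leg 3: -57.108° → +99.520°, shortest Δλ = 156.628° (east) — does not cross 180°.
Leg 4: +99.520° → -124.695°, shortest Δλ = 135.785° (east) — crosses 180°.
Total crossings: 2.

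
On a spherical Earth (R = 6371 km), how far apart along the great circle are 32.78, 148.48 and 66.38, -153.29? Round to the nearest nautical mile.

Δλ = -153.29 − 148.48 = -301.77°; wrapped into (−180°, 180°]: 58.23°.
Δφ = 66.38 − 32.78 = 33.60°.
a = sin²(Δφ/2) + cos φ₁ · cos φ₂ · sin²(Δλ/2) = 0.163290.
c = 2·atan2(√a, √(1−a)) = 0.83197 rad → d = 6371·c ≈ 5300.49 km ≈ 2862.04 nmi.

2862 nmi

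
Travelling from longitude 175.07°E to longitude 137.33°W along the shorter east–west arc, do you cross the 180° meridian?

Yes

Naïve |-137.33 − 175.07| = 312.4° > 180°, so the shorter arc goes the other way round — across 180°.
Signed shortest Δλ = ((-137.33 − 175.07 + 180) mod 360) − 180 = 47.6°.
Going east by 47.6° from +175.07° passes through 180° before reaching -137.33°.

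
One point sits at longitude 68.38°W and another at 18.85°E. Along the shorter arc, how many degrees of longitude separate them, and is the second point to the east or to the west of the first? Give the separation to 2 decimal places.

87.23° east

Raw difference: 18.85 − -68.38 = 87.23°.
Normalise into (−180°, 180°]: 87.23° stays 87.23°.
Positive ⇒ the second point lies to the east; separation 87.23°.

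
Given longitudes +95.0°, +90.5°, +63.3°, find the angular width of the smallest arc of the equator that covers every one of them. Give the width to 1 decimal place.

Sort the longitudes: +63.3°, +90.5°, +95.0°.
Eastward gaps between consecutive values (wrapping around): 27.2°, 4.5°, 328.3°.
Largest gap = 328.3° ⇒ minimal covering band is its complement: 360° − 328.3° = 31.7°.
Band runs from +63.3° eastward to +95.0°.

31.7°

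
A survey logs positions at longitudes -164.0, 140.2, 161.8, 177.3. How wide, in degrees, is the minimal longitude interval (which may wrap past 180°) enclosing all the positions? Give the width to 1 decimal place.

Sort the longitudes: -164.0°, +140.2°, +161.8°, +177.3°.
Eastward gaps between consecutive values (wrapping around): 304.2°, 21.6°, 15.5°, 18.7°.
Largest gap = 304.2° ⇒ minimal covering band is its complement: 360° − 304.2° = 55.8°.
Band runs from +140.2° eastward to -164.0°, crossing the antimeridian.

55.8°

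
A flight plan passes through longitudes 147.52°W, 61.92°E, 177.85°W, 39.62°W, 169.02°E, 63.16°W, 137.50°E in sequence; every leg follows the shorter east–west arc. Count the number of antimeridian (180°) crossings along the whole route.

5

Leg 1: -147.52° → +61.92°, shortest Δλ = -150.56° (west) — crosses 180°.
Leg 2: +61.92° → -177.85°, shortest Δλ = 120.23° (east) — crosses 180°.
Leg 3: -177.85° → -39.62°, shortest Δλ = 138.23° (east) — does not cross 180°.
Leg 4: -39.62° → +169.02°, shortest Δλ = -151.36° (west) — crosses 180°.
Leg 5: +169.02° → -63.16°, shortest Δλ = 127.82° (east) — crosses 180°.
Leg 6: -63.16° → +137.50°, shortest Δλ = -159.34° (west) — crosses 180°.
Total crossings: 5.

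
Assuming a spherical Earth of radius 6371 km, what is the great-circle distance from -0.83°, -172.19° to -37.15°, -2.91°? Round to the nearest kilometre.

15650 km

Δλ = -2.91 − -172.19 = 169.28°.
Δφ = -37.15 − -0.83 = -36.32°.
a = sin²(Δφ/2) + cos φ₁ · cos φ₂ · sin²(Δλ/2) = 0.887158.
c = 2·atan2(√a, √(1−a)) = 2.45643 rad → d = 6371·c ≈ 15649.92 km.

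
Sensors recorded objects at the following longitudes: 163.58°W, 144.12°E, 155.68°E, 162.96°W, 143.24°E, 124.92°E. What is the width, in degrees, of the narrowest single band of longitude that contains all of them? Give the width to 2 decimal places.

72.12°

Sort the longitudes: -163.58°, -162.96°, +124.92°, +143.24°, +144.12°, +155.68°.
Eastward gaps between consecutive values (wrapping around): 0.62°, 287.88°, 18.32°, 0.88°, 11.56°, 40.74°.
Largest gap = 287.88° ⇒ minimal covering band is its complement: 360° − 287.88° = 72.12°.
Band runs from +124.92° eastward to -162.96°, crossing the antimeridian.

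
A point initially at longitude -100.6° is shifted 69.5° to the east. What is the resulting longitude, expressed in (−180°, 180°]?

Start at -100.6°; shift +69.5° → -31.1°.
-31.1° already lies in (−180°, 180°].

-31.1°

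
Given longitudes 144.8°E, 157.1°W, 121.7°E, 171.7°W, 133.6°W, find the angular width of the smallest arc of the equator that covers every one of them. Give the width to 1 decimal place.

Sort the longitudes: -171.7°, -157.1°, -133.6°, +121.7°, +144.8°.
Eastward gaps between consecutive values (wrapping around): 14.6°, 23.5°, 255.3°, 23.1°, 43.5°.
Largest gap = 255.3° ⇒ minimal covering band is its complement: 360° − 255.3° = 104.7°.
Band runs from +121.7° eastward to -133.6°, crossing the antimeridian.

104.7°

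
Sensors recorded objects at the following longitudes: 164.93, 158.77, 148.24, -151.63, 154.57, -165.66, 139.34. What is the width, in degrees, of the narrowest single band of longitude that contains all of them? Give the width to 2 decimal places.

69.03°

Sort the longitudes: -165.66°, -151.63°, +139.34°, +148.24°, +154.57°, +158.77°, +164.93°.
Eastward gaps between consecutive values (wrapping around): 14.03°, 290.97°, 8.90°, 6.33°, 4.20°, 6.16°, 29.41°.
Largest gap = 290.97° ⇒ minimal covering band is its complement: 360° − 290.97° = 69.03°.
Band runs from +139.34° eastward to -151.63°, crossing the antimeridian.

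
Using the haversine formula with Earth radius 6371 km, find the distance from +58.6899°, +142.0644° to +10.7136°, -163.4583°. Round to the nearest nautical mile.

Δλ = -163.4583 − 142.0644 = -305.5227°; wrapped into (−180°, 180°]: 54.4773°.
Δφ = 10.7136 − 58.6899 = -47.9763°.
a = sin²(Δφ/2) + cos φ₁ · cos φ₂ · sin²(Δλ/2) = 0.272248.
c = 2·atan2(√a, √(1−a)) = 1.09786 rad → d = 6371·c ≈ 6994.45 km ≈ 3776.70 nmi.

3777 nmi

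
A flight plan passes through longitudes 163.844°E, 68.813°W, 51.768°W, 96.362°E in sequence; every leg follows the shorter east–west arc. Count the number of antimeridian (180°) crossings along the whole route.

Leg 1: +163.844° → -68.813°, shortest Δλ = 127.343° (east) — crosses 180°.
Leg 2: -68.813° → -51.768°, shortest Δλ = 17.045° (east) — does not cross 180°.
Leg 3: -51.768° → +96.362°, shortest Δλ = 148.13° (east) — does not cross 180°.
Total crossings: 1.

1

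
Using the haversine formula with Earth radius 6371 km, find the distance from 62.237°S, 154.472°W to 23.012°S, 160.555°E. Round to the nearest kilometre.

Δλ = 160.555 − -154.472 = 315.027°; wrapped into (−180°, 180°]: -44.973°.
Δφ = -23.012 − -62.237 = 39.225°.
a = sin²(Δφ/2) + cos φ₁ · cos φ₂ · sin²(Δλ/2) = 0.175383.
c = 2·atan2(√a, √(1−a)) = 0.86422 rad → d = 6371·c ≈ 5505.94 km.

5506 km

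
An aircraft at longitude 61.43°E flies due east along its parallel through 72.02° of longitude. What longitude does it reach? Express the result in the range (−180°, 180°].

Start at +61.43°; shift +72.02° → +133.45°.
+133.45° already lies in (−180°, 180°].

133.45°E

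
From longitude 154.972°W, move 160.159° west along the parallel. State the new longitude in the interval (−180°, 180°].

Start at -154.972°; shift −160.159° → -315.131°.
-315.131° lies outside (−180°, 180°]; add 360° → +44.869°.

44.869°E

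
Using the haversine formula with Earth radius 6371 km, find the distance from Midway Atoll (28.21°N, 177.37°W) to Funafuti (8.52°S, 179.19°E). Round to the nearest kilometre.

4101 km

Δλ = 179.19 − -177.37 = 356.56°; wrapped into (−180°, 180°]: -3.44°.
Δφ = -8.52 − 28.21 = -36.73°.
a = sin²(Δφ/2) + cos φ₁ · cos φ₂ · sin²(Δλ/2) = 0.100054.
c = 2·atan2(√a, √(1−a)) = 0.64368 rad → d = 6371·c ≈ 4100.89 km.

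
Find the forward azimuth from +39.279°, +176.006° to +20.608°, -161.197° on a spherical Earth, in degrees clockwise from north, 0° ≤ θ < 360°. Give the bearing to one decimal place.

127.1°

Δλ = -161.197 − 176.006 = -337.203°; wrapped into (−180°, 180°]: 22.797°.
θ = atan2( sin Δλ · cos φ₂ , cos φ₁ · sin φ₂ − sin φ₁ · cos φ₂ · cos Δλ )
  = atan2(0.36267, -0.27384) = 127.055° → normalised to [0°, 360°): 127.055°.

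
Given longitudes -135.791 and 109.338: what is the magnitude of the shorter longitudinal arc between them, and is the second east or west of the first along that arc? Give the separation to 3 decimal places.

114.871° west

Raw difference: 109.338 − -135.791 = 245.129°.
Normalise into (−180°, 180°]: 245.129° − 360° = -114.871°.
Negative ⇒ the second point lies to the west; separation 114.871°.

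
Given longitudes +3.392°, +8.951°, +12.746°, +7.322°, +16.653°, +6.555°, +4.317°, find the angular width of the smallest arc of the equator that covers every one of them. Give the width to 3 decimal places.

Sort the longitudes: +3.392°, +4.317°, +6.555°, +7.322°, +8.951°, +12.746°, +16.653°.
Eastward gaps between consecutive values (wrapping around): 0.925°, 2.238°, 0.767°, 1.629°, 3.795°, 3.907°, 346.739°.
Largest gap = 346.739° ⇒ minimal covering band is its complement: 360° − 346.739° = 13.261°.
Band runs from +3.392° eastward to +16.653°.

13.261°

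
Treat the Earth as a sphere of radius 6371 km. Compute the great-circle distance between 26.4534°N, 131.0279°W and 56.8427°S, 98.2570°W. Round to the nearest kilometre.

9760 km

Δλ = -98.2570 − -131.0279 = 32.7709°.
Δφ = -56.8427 − 26.4534 = -83.2961°.
a = sin²(Δφ/2) + cos φ₁ · cos φ₂ · sin²(Δλ/2) = 0.480599.
c = 2·atan2(√a, √(1−a)) = 1.53198 rad → d = 6371·c ≈ 9760.27 km.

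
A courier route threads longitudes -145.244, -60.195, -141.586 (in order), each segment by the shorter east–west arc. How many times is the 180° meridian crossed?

0

Leg 1: -145.244° → -60.195°, shortest Δλ = 85.049° (east) — does not cross 180°.
Leg 2: -60.195° → -141.586°, shortest Δλ = -81.391° (west) — does not cross 180°.
Total crossings: 0.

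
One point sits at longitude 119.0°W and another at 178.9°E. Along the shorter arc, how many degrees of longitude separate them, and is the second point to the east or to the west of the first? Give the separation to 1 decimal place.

62.1° west

Raw difference: 178.9 − -119.0 = 297.9°.
Normalise into (−180°, 180°]: 297.9° − 360° = -62.1°.
Negative ⇒ the second point lies to the west; separation 62.1°.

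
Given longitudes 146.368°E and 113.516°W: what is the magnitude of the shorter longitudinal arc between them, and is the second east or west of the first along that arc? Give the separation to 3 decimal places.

Raw difference: -113.516 − 146.368 = -259.884°.
Normalise into (−180°, 180°]: -259.884° + 360° = 100.116°.
Positive ⇒ the second point lies to the east; separation 100.116°.

100.116° east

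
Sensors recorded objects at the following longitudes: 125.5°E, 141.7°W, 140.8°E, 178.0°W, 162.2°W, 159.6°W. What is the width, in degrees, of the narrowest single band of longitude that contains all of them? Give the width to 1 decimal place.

92.8°

Sort the longitudes: -178.0°, -162.2°, -159.6°, -141.7°, +125.5°, +140.8°.
Eastward gaps between consecutive values (wrapping around): 15.8°, 2.6°, 17.9°, 267.2°, 15.3°, 41.2°.
Largest gap = 267.2° ⇒ minimal covering band is its complement: 360° − 267.2° = 92.8°.
Band runs from +125.5° eastward to -141.7°, crossing the antimeridian.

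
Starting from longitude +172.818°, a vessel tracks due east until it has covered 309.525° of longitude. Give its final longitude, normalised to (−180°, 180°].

+122.343°

Start at +172.818°; shift +309.525° → +482.343°.
+482.343° lies outside (−180°, 180°]; subtract 360° → +122.343°.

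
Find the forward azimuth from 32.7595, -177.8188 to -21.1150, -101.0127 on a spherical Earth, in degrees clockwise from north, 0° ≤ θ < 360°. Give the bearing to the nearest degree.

Δλ = -101.0127 − -177.8188 = 76.8061°.
θ = atan2( sin Δλ · cos φ₂ , cos φ₁ · sin φ₂ − sin φ₁ · cos φ₂ · cos Δλ )
  = atan2(0.90823, -0.41816) = 114.722° → normalised to [0°, 360°): 114.722°.

115°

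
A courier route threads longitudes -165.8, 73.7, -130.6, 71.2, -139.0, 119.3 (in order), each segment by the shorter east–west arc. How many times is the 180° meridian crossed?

Leg 1: -165.8° → +73.7°, shortest Δλ = -120.5° (west) — crosses 180°.
Leg 2: +73.7° → -130.6°, shortest Δλ = 155.7° (east) — crosses 180°.
Leg 3: -130.6° → +71.2°, shortest Δλ = -158.2° (west) — crosses 180°.
Leg 4: +71.2° → -139.0°, shortest Δλ = 149.8° (east) — crosses 180°.
Leg 5: -139.0° → +119.3°, shortest Δλ = -101.7° (west) — crosses 180°.
Total crossings: 5.

5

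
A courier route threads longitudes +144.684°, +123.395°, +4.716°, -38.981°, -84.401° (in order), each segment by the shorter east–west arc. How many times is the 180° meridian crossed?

0

Leg 1: +144.684° → +123.395°, shortest Δλ = -21.289° (west) — does not cross 180°.
Leg 2: +123.395° → +4.716°, shortest Δλ = -118.679° (west) — does not cross 180°.
Leg 3: +4.716° → -38.981°, shortest Δλ = -43.697° (west) — does not cross 180°.
Leg 4: -38.981° → -84.401°, shortest Δλ = -45.42° (west) — does not cross 180°.
Total crossings: 0.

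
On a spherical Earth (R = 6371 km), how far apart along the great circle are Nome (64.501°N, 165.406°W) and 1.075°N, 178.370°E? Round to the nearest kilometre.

7174 km

Δλ = 178.370 − -165.406 = 343.776°; wrapped into (−180°, 180°]: -16.224°.
Δφ = 1.075 − 64.501 = -63.426°.
a = sin²(Δφ/2) + cos φ₁ · cos φ₂ · sin²(Δλ/2) = 0.284894.
c = 2·atan2(√a, √(1−a)) = 1.12607 rad → d = 6371·c ≈ 7174.18 km.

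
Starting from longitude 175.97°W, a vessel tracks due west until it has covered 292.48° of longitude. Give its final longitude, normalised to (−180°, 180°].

Start at -175.97°; shift −292.48° → -468.45°.
-468.45° lies outside (−180°, 180°]; add 360° → -108.45°.

108.45°W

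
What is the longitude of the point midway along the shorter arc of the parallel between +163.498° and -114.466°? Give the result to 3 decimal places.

-155.484°

Signed shortest Δλ from +163.498° to -114.466° is +82.036°.
Midpoint longitude = +163.498° + (+82.036°)/2 = +163.498° + 41.018° = +204.516°.
Normalise into (−180°, 180°]: -155.484°.
(The naïve average (+163.498 + -114.466)/2 = 24.516° is on the wrong side of the globe.)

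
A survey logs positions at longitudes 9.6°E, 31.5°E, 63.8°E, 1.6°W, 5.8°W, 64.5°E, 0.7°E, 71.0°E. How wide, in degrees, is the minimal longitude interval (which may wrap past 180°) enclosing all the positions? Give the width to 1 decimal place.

Sort the longitudes: -5.8°, -1.6°, +0.7°, +9.6°, +31.5°, +63.8°, +64.5°, +71.0°.
Eastward gaps between consecutive values (wrapping around): 4.2°, 2.3°, 8.9°, 21.9°, 32.3°, 0.7°, 6.5°, 283.2°.
Largest gap = 283.2° ⇒ minimal covering band is its complement: 360° − 283.2° = 76.8°.
Band runs from -5.8° eastward to +71.0°.

76.8°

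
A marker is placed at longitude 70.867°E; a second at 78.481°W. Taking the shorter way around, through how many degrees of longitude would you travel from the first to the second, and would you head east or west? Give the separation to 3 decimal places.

149.348° west

Raw difference: -78.481 − 70.867 = -149.348°.
Normalise into (−180°, 180°]: -149.348° stays -149.348°.
Negative ⇒ the second point lies to the west; separation 149.348°.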